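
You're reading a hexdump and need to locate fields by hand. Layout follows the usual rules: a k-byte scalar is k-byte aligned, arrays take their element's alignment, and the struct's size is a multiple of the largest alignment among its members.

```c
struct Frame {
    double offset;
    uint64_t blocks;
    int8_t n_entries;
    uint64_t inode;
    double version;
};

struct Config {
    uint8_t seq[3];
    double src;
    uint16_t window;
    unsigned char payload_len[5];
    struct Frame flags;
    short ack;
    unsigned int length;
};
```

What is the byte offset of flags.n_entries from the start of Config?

40

Frame: offset at 0 (size 8, align 8) → ends 8; blocks at 8 (size 8, align 8) → ends 16; n_entries at 16 (size 1, align 1) → ends 17; pad 7 to align 8 for inode; inode at 24 (size 8, align 8) → ends 32; version at 32 (size 8, align 8) → ends 40; total 40 bytes, alignment 8
seq at 0 (size 3, align 1) → ends 3
pad 5 to align 8 for src
src at 8 (size 8, align 8) → ends 16
window at 16 (size 2, align 2) → ends 18
payload_len at 18 (size 5, align 1) → ends 23
pad 1 to align 8 for flags
flags at 24 (size 40, align 8) → ends 64
within Frame: n_entries at 16
24 + 16 = 40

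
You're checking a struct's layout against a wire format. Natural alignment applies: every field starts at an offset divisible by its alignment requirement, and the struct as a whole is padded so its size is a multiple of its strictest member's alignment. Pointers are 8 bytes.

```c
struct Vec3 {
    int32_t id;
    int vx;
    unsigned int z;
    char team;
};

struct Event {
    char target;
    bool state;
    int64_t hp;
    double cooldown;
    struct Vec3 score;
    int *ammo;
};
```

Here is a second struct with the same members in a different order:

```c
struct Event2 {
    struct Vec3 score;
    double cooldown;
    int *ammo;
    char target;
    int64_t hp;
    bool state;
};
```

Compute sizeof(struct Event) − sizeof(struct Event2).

-8

Vec3: 0..4  id  (4B, 4-aligned); 4..8  vx  (4B, 4-aligned); 8..12  z  (4B, 4-aligned); 12..13  team  (1B, 1-aligned); 13..16  -- tail padding (3B); sizeof = 16, alignof = 4
0..1  target  (1B, 1-aligned)
1..2  state  (1B, 1-aligned)
2..8  -- padding (6B)
8..16  hp  (8B, 8-aligned)
16..24  cooldown  (8B, 8-aligned)
24..40  score  (16B, 4-aligned)
40..48  ammo  (8B, 8-aligned)
sizeof = 48, alignof = 8
— Event2 —
0..16  score  (16B, 4-aligned)
16..24  cooldown  (8B, 8-aligned)
24..32  ammo  (8B, 8-aligned)
32..33  target  (1B, 1-aligned)
33..40  -- padding (7B)
40..48  hp  (8B, 8-aligned)
48..49  state  (1B, 1-aligned)
49..56  -- tail padding (7B)
sizeof = 56, alignof = 8
48 − 56 = -8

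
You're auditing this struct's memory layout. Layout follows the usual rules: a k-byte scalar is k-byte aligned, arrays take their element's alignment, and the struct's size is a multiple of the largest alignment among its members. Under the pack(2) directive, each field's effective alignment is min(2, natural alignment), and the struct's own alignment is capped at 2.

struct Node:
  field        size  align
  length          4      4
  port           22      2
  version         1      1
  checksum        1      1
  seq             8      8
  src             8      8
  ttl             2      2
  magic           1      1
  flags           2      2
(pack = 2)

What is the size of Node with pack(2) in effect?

50

0..4  length  (4B, 2-aligned)
4..26  port  (22B, 2-aligned)
26..27  version  (1B, 1-aligned)
27..28  checksum  (1B, 1-aligned)
28..36  seq  (8B, 2-aligned)
36..44  src  (8B, 2-aligned)
44..46  ttl  (2B, 2-aligned)
46..47  magic  (1B, 1-aligned)
47..48  -- padding (1B)
48..50  flags  (2B, 2-aligned)
sizeof = 50, alignof = 2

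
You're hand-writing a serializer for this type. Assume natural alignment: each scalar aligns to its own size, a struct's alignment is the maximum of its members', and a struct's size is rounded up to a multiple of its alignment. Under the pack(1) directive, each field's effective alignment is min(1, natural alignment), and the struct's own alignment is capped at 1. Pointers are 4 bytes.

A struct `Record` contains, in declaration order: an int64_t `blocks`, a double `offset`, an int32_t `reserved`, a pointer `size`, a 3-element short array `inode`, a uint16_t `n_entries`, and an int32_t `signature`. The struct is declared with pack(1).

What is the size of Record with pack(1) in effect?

36

blocks at 0 (size 8, align 1) → ends 8
offset at 8 (size 8, align 1) → ends 16
reserved at 16 (size 4, align 1) → ends 20
size at 20 (size 4, align 1) → ends 24
inode at 24 (size 6, align 1) → ends 30
n_entries at 30 (size 2, align 1) → ends 32
signature at 32 (size 4, align 1) → ends 36
total 36 bytes, alignment 1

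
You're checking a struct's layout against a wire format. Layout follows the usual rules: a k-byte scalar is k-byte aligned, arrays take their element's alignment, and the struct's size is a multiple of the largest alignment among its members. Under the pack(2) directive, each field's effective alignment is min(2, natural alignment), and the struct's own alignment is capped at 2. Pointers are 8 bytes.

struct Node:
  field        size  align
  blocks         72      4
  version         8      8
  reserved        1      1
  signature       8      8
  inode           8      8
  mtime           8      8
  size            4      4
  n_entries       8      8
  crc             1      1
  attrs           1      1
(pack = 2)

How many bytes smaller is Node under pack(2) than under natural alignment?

16

natural layout:
  blocks at 0 (size 72, align 4) → ends 72
  version at 72 (size 8, align 8) → ends 80
  reserved at 80 (size 1, align 1) → ends 81
  pad 7 to align 8 for signature
  signature at 88 (size 8, align 8) → ends 96
  inode at 96 (size 8, align 8) → ends 104
  mtime at 104 (size 8, align 8) → ends 112
  size at 112 (size 4, align 4) → ends 116
  pad 4 to align 8 for n_entries
  n_entries at 120 (size 8, align 8) → ends 128
  crc at 128 (size 1, align 1) → ends 129
  attrs at 129 (size 1, align 1) → ends 130
  tail pad 6 to reach multiple of 8
  total 136 bytes, alignment 8
packed(2) layout:
  blocks at 0 (size 72, align 2) → ends 72
  version at 72 (size 8, align 2) → ends 80
  reserved at 80 (size 1, align 1) → ends 81
  pad 1 to align 2 for signature
  signature at 82 (size 8, align 2) → ends 90
  inode at 90 (size 8, align 2) → ends 98
  mtime at 98 (size 8, align 2) → ends 106
  size at 106 (size 4, align 2) → ends 110
  n_entries at 110 (size 8, align 2) → ends 118
  crc at 118 (size 1, align 1) → ends 119
  attrs at 119 (size 1, align 1) → ends 120
  total 120 bytes, alignment 2
136 − 120 = 16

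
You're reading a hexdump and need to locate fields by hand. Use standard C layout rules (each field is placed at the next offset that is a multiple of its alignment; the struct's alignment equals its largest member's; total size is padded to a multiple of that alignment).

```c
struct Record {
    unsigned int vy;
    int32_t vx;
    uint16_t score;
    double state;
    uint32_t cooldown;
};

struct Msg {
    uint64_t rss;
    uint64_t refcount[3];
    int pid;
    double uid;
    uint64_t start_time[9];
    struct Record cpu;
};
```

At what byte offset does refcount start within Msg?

Record: vy at 0 (size 4, align 4) → ends 4; vx at 4 (size 4, align 4) → ends 8; score at 8 (size 2, align 2) → ends 10; pad 6 to align 8 for state; state at 16 (size 8, align 8) → ends 24; cooldown at 24 (size 4, align 4) → ends 28; tail pad 4 to reach multiple of 8; total 32 bytes, alignment 8
rss at 0 (size 8, align 8) → ends 8
refcount at 8 (size 24, align 8) → ends 32

8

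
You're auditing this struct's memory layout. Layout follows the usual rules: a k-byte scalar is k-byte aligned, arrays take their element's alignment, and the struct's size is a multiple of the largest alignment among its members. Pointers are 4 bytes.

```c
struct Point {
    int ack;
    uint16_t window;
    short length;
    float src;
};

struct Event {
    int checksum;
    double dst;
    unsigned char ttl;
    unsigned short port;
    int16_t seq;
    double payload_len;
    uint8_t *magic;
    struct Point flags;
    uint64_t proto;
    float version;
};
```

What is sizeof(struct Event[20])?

1280

Point: @0: ack [4B, align 4] → 4; @4: window [2B, align 2] → 6; @6: length [2B, align 2] → 8; @8: src [4B, align 4] → 12; size 12, align 4
@0: checksum [4B, align 4] → 4
+4 pad (align 8)
@8: dst [8B, align 8] → 16
@16: ttl [1B, align 1] → 17
+1 pad (align 2)
@18: port [2B, align 2] → 20
@20: seq [2B, align 2] → 22
+2 pad (align 8)
@24: payload_len [8B, align 8] → 32
@32: magic [4B, align 4] → 36
@36: flags [12B, align 4] → 48
@48: proto [8B, align 8] → 56
@56: version [4B, align 4] → 60
+4 tail pad (align 8)
size 64, align 8
array of 20: 20 × 64 = 1280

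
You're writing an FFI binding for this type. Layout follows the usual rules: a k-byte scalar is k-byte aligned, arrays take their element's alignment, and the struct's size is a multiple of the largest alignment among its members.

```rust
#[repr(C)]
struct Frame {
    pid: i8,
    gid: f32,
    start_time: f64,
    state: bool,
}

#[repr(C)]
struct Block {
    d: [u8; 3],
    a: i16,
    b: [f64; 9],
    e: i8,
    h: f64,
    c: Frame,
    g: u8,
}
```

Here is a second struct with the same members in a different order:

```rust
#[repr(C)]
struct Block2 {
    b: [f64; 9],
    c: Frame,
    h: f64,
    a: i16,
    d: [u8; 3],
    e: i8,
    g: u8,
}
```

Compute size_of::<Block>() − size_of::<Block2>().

Frame: pid at 0 (size 1, align 1) → ends 1; pad 3 to align 4 for gid; gid at 4 (size 4, align 4) → ends 8; start_time at 8 (size 8, align 8) → ends 16; state at 16 (size 1, align 1) → ends 17; tail pad 7 to reach multiple of 8; total 24 bytes, alignment 8
d at 0 (size 3, align 1) → ends 3
pad 1 to align 2 for a
a at 4 (size 2, align 2) → ends 6
pad 2 to align 8 for b
b at 8 (size 72, align 8) → ends 80
e at 80 (size 1, align 1) → ends 81
pad 7 to align 8 for h
h at 88 (size 8, align 8) → ends 96
c at 96 (size 24, align 8) → ends 120
g at 120 (size 1, align 1) → ends 121
tail pad 7 to reach multiple of 8
total 128 bytes, alignment 8
— Block2 —
b at 0 (size 72, align 8) → ends 72
c at 72 (size 24, align 8) → ends 96
h at 96 (size 8, align 8) → ends 104
a at 104 (size 2, align 2) → ends 106
d at 106 (size 3, align 1) → ends 109
e at 109 (size 1, align 1) → ends 110
g at 110 (size 1, align 1) → ends 111
tail pad 1 to reach multiple of 8
total 112 bytes, alignment 8
128 − 112 = 16

16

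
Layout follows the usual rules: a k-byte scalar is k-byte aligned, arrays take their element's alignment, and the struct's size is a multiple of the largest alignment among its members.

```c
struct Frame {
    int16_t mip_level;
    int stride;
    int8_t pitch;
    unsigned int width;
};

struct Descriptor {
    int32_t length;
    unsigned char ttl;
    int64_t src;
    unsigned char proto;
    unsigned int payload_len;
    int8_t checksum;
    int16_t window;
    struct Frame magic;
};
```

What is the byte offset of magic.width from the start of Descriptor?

40

Frame: @0: mip_level [2B, align 2] → 2; +2 pad (align 4); @4: stride [4B, align 4] → 8; @8: pitch [1B, align 1] → 9; +3 pad (align 4); @12: width [4B, align 4] → 16; size 16, align 4
@0: length [4B, align 4] → 4
@4: ttl [1B, align 1] → 5
+3 pad (align 8)
@8: src [8B, align 8] → 16
@16: proto [1B, align 1] → 17
+3 pad (align 4)
@20: payload_len [4B, align 4] → 24
@24: checksum [1B, align 1] → 25
+1 pad (align 2)
@26: window [2B, align 2] → 28
@28: magic [16B, align 4] → 44
within Frame: width at 12
28 + 12 = 40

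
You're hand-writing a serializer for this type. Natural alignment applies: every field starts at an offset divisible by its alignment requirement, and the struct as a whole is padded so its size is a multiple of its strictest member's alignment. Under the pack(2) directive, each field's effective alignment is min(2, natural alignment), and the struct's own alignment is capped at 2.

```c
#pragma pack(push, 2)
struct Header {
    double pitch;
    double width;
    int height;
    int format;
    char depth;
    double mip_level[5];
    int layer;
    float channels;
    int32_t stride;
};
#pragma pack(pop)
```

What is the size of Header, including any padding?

78

@0: pitch [8B, align 2] → 8
@8: width [8B, align 2] → 16
@16: height [4B, align 2] → 20
@20: format [4B, align 2] → 24
@24: depth [1B, align 1] → 25
+1 pad (align 2)
@26: mip_level [40B, align 2] → 66
@66: layer [4B, align 2] → 70
@70: channels [4B, align 2] → 74
@74: stride [4B, align 2] → 78
size 78, align 2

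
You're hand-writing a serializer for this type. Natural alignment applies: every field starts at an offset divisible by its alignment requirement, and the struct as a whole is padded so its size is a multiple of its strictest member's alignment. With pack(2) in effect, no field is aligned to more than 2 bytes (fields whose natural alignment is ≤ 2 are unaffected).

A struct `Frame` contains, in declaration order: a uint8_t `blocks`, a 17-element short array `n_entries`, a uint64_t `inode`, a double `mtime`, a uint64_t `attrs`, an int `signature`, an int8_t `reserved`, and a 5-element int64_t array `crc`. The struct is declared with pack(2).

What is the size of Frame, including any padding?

0..1  blocks  (1B, 1-aligned)
1..2  -- padding (1B)
2..36  n_entries  (34B, 2-aligned)
36..44  inode  (8B, 2-aligned)
44..52  mtime  (8B, 2-aligned)
52..60  attrs  (8B, 2-aligned)
60..64  signature  (4B, 2-aligned)
64..65  reserved  (1B, 1-aligned)
65..66  -- padding (1B)
66..106  crc  (40B, 2-aligned)
sizeof = 106, alignof = 2

106 bytes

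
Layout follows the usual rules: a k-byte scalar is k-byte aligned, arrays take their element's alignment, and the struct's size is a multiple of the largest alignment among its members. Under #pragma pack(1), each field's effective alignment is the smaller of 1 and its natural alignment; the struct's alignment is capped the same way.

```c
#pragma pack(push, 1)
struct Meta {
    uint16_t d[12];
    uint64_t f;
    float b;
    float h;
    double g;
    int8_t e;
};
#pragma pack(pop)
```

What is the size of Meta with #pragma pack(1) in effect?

49

@0: d [24B, align 1] → 24
@24: f [8B, align 1] → 32
@32: b [4B, align 1] → 36
@36: h [4B, align 1] → 40
@40: g [8B, align 1] → 48
@48: e [1B, align 1] → 49
size 49, align 1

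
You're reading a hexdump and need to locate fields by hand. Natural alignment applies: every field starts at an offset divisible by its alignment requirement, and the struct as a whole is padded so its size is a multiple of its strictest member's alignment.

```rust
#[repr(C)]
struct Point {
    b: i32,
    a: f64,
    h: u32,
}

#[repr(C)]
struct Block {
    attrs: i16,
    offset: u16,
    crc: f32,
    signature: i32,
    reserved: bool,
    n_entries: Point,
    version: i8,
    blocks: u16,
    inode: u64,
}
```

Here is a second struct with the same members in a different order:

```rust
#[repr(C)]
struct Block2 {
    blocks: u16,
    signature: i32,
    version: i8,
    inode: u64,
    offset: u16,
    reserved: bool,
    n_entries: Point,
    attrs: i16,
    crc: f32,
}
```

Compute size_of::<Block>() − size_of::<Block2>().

-8

Point: 0..4  b  (4B, 4-aligned); 4..8  -- padding (4B); 8..16  a  (8B, 8-aligned); 16..20  h  (4B, 4-aligned); 20..24  -- tail padding (4B); sizeof = 24, alignof = 8
0..2  attrs  (2B, 2-aligned)
2..4  offset  (2B, 2-aligned)
4..8  crc  (4B, 4-aligned)
8..12  signature  (4B, 4-aligned)
12..13  reserved  (1B, 1-aligned)
13..16  -- padding (3B)
16..40  n_entries  (24B, 8-aligned)
40..41  version  (1B, 1-aligned)
41..42  -- padding (1B)
42..44  blocks  (2B, 2-aligned)
44..48  -- padding (4B)
48..56  inode  (8B, 8-aligned)
sizeof = 56, alignof = 8
— Block2 —
0..2  blocks  (2B, 2-aligned)
2..4  -- padding (2B)
4..8  signature  (4B, 4-aligned)
8..9  version  (1B, 1-aligned)
9..16  -- padding (7B)
16..24  inode  (8B, 8-aligned)
24..26  offset  (2B, 2-aligned)
26..27  reserved  (1B, 1-aligned)
27..32  -- padding (5B)
32..56  n_entries  (24B, 8-aligned)
56..58  attrs  (2B, 2-aligned)
58..60  -- padding (2B)
60..64  crc  (4B, 4-aligned)
sizeof = 64, alignof = 8
56 − 64 = -8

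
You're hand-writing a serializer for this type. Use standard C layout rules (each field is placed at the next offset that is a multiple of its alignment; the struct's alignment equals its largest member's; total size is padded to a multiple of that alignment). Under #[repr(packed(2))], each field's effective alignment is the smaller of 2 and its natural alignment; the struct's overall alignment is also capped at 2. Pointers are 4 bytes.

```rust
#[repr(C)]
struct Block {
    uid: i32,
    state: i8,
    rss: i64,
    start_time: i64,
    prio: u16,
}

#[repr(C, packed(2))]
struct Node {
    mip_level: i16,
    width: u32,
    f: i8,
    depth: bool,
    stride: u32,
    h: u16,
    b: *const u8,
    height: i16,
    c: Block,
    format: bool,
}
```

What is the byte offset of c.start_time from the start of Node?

36

Block: @0: uid [4B, align 4] → 4; @4: state [1B, align 1] → 5; +3 pad (align 8); @8: rss [8B, align 8] → 16; @16: start_time [8B, align 8] → 24; @24: prio [2B, align 2] → 26; +6 tail pad (align 8); size 32, align 8
@0: mip_level [2B, align 2] → 2
@2: width [4B, align 2] → 6
@6: f [1B, align 1] → 7
@7: depth [1B, align 1] → 8
@8: stride [4B, align 2] → 12
@12: h [2B, align 2] → 14
@14: b [4B, align 2] → 18
@18: height [2B, align 2] → 20
@20: c [32B, align 2] → 52
within Block: start_time at 16
20 + 16 = 36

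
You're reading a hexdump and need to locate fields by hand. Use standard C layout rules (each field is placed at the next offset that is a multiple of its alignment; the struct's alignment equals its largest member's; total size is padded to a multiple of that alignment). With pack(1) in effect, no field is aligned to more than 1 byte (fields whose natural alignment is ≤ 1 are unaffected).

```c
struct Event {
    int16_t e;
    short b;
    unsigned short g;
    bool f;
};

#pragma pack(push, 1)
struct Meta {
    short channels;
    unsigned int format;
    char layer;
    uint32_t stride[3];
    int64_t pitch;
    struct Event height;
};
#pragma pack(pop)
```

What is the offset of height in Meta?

Event: e at 0 (size 2, align 2) → ends 2; b at 2 (size 2, align 2) → ends 4; g at 4 (size 2, align 2) → ends 6; f at 6 (size 1, align 1) → ends 7; tail pad 1 to reach multiple of 2; total 8 bytes, alignment 2
channels at 0 (size 2, align 1) → ends 2
format at 2 (size 4, align 1) → ends 6
layer at 6 (size 1, align 1) → ends 7
stride at 7 (size 12, align 1) → ends 19
pitch at 19 (size 8, align 1) → ends 27
height at 27 (size 8, align 1) → ends 35

27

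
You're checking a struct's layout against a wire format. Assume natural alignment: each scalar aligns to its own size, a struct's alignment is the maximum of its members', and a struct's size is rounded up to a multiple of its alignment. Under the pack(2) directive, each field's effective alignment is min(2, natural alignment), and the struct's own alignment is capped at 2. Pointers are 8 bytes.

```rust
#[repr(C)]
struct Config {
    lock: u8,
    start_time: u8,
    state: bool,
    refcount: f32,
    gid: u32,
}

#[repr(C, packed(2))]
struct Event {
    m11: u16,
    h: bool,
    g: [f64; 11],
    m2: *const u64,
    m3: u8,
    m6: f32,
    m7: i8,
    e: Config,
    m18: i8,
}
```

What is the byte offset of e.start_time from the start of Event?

Config: 0..1  lock  (1B, 1-aligned); 1..2  start_time  (1B, 1-aligned); 2..3  state  (1B, 1-aligned); 3..4  -- padding (1B); 4..8  refcount  (4B, 4-aligned); 8..12  gid  (4B, 4-aligned); sizeof = 12, alignof = 4
0..2  m11  (2B, 2-aligned)
2..3  h  (1B, 1-aligned)
3..4  -- padding (1B)
4..92  g  (88B, 2-aligned)
92..100  m2  (8B, 2-aligned)
100..101  m3  (1B, 1-aligned)
101..102  -- padding (1B)
102..106  m6  (4B, 2-aligned)
106..107  m7  (1B, 1-aligned)
107..108  -- padding (1B)
108..120  e  (12B, 2-aligned)
within Config: start_time at 1
108 + 1 = 109

109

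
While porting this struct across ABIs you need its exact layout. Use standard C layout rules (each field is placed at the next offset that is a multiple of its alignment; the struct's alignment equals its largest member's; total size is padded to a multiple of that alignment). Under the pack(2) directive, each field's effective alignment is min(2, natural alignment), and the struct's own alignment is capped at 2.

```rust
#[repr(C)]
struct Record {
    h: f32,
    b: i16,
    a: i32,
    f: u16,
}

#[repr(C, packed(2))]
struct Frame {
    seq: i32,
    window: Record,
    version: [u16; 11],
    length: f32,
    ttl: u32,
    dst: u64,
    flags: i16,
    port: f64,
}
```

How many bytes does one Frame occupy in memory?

68 bytes

Record: 0..4  h  (4B, 4-aligned); 4..6  b  (2B, 2-aligned); 6..8  -- padding (2B); 8..12  a  (4B, 4-aligned); 12..14  f  (2B, 2-aligned); 14..16  -- tail padding (2B); sizeof = 16, alignof = 4
0..4  seq  (4B, 2-aligned)
4..20  window  (16B, 2-aligned)
20..42  version  (22B, 2-aligned)
42..46  length  (4B, 2-aligned)
46..50  ttl  (4B, 2-aligned)
50..58  dst  (8B, 2-aligned)
58..60  flags  (2B, 2-aligned)
60..68  port  (8B, 2-aligned)
sizeof = 68, alignof = 2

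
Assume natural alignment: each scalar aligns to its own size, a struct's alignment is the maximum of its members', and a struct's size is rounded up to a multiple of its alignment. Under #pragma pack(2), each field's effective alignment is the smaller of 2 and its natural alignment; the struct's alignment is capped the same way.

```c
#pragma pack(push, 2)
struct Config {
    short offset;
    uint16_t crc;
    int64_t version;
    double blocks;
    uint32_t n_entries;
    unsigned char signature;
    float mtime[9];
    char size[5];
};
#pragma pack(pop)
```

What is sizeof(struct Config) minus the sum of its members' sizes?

2

offset at 0 (size 2, align 2) → ends 2
crc at 2 (size 2, align 2) → ends 4
version at 4 (size 8, align 2) → ends 12
blocks at 12 (size 8, align 2) → ends 20
n_entries at 20 (size 4, align 2) → ends 24
signature at 24 (size 1, align 1) → ends 25
pad 1 to align 2 for mtime
mtime at 26 (size 36, align 2) → ends 62
size at 62 (size 5, align 1) → ends 67
tail pad 1 to reach multiple of 2
total 68 bytes, alignment 2
data bytes 66, size 68 → padding 2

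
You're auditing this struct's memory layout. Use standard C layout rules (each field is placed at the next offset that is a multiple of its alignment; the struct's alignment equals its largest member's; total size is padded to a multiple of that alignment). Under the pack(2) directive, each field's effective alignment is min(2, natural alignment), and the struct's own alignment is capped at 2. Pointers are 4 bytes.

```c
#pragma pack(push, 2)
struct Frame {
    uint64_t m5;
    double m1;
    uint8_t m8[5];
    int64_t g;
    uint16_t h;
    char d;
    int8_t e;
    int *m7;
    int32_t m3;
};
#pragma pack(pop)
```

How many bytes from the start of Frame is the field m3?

38

m5 at 0 (size 8, align 2) → ends 8
m1 at 8 (size 8, align 2) → ends 16
m8 at 16 (size 5, align 1) → ends 21
pad 1 to align 2 for g
g at 22 (size 8, align 2) → ends 30
h at 30 (size 2, align 2) → ends 32
d at 32 (size 1, align 1) → ends 33
e at 33 (size 1, align 1) → ends 34
m7 at 34 (size 4, align 2) → ends 38
m3 at 38 (size 4, align 2) → ends 42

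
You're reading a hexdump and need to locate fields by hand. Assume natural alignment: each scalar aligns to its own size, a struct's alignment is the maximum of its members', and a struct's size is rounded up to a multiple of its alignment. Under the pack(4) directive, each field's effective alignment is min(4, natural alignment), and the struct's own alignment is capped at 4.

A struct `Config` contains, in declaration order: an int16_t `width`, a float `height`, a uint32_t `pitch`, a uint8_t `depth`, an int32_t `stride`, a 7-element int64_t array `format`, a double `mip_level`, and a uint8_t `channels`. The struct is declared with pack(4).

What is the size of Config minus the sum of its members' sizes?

0..2  width  (2B, 2-aligned)
2..4  -- padding (2B)
4..8  height  (4B, 4-aligned)
8..12  pitch  (4B, 4-aligned)
12..13  depth  (1B, 1-aligned)
13..16  -- padding (3B)
16..20  stride  (4B, 4-aligned)
20..76  format  (56B, 4-aligned)
76..84  mip_level  (8B, 4-aligned)
84..85  channels  (1B, 1-aligned)
85..88  -- tail padding (3B)
sizeof = 88, alignof = 4
data bytes 80, size 88 → padding 8

8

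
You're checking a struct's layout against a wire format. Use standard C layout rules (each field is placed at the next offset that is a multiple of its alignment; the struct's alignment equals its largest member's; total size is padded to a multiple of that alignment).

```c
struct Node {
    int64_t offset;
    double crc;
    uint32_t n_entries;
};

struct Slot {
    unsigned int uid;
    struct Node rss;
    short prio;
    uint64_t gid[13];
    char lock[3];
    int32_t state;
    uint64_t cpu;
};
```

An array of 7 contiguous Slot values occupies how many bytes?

Node: 0..8  offset  (8B, 8-aligned); 8..16  crc  (8B, 8-aligned); 16..20  n_entries  (4B, 4-aligned); 20..24  -- tail padding (4B); sizeof = 24, alignof = 8
0..4  uid  (4B, 4-aligned)
4..8  -- padding (4B)
8..32  rss  (24B, 8-aligned)
32..34  prio  (2B, 2-aligned)
34..40  -- padding (6B)
40..144  gid  (104B, 8-aligned)
144..147  lock  (3B, 1-aligned)
147..148  -- padding (1B)
148..152  state  (4B, 4-aligned)
152..160  cpu  (8B, 8-aligned)
sizeof = 160, alignof = 8
array of 7: 7 × 160 = 1120

1120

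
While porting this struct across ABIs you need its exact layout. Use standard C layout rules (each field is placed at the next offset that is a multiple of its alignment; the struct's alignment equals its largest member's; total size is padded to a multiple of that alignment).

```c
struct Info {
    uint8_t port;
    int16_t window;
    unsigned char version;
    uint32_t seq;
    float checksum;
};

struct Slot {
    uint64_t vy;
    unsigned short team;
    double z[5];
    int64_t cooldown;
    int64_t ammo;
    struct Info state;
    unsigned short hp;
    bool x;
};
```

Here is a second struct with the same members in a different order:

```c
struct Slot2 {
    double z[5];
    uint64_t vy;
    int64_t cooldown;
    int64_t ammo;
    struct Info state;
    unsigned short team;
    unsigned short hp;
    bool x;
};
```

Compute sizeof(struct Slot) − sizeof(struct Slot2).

Info: @0: port [1B, align 1] → 1; +1 pad (align 2); @2: window [2B, align 2] → 4; @4: version [1B, align 1] → 5; +3 pad (align 4); @8: seq [4B, align 4] → 12; @12: checksum [4B, align 4] → 16; size 16, align 4
@0: vy [8B, align 8] → 8
@8: team [2B, align 2] → 10
+6 pad (align 8)
@16: z [40B, align 8] → 56
@56: cooldown [8B, align 8] → 64
@64: ammo [8B, align 8] → 72
@72: state [16B, align 4] → 88
@88: hp [2B, align 2] → 90
@90: x [1B, align 1] → 91
+5 tail pad (align 8)
size 96, align 8
— Slot2 —
@0: z [40B, align 8] → 40
@40: vy [8B, align 8] → 48
@48: cooldown [8B, align 8] → 56
@56: ammo [8B, align 8] → 64
@64: state [16B, align 4] → 80
@80: team [2B, align 2] → 82
@82: hp [2B, align 2] → 84
@84: x [1B, align 1] → 85
+3 tail pad (align 8)
size 88, align 8
96 − 88 = 8

8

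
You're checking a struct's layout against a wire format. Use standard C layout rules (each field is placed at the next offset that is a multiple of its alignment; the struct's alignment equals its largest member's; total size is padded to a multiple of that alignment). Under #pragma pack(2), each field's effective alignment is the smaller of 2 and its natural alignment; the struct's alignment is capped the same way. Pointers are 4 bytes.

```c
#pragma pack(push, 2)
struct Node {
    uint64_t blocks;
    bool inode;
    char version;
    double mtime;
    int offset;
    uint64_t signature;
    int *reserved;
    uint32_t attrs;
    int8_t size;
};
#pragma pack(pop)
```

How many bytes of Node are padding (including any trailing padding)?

blocks at 0 (size 8, align 2) → ends 8
inode at 8 (size 1, align 1) → ends 9
version at 9 (size 1, align 1) → ends 10
mtime at 10 (size 8, align 2) → ends 18
offset at 18 (size 4, align 2) → ends 22
signature at 22 (size 8, align 2) → ends 30
reserved at 30 (size 4, align 2) → ends 34
attrs at 34 (size 4, align 2) → ends 38
size at 38 (size 1, align 1) → ends 39
tail pad 1 to reach multiple of 2
total 40 bytes, alignment 2
data bytes 39, size 40 → padding 1

1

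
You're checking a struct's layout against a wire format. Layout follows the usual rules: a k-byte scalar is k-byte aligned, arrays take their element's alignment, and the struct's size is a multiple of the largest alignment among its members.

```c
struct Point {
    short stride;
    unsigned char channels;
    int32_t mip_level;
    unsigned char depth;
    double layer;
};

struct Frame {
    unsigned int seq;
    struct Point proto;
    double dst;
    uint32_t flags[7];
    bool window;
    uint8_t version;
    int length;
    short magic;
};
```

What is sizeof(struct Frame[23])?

1840

Point: 0..2  stride  (2B, 2-aligned); 2..3  channels  (1B, 1-aligned); 3..4  -- padding (1B); 4..8  mip_level  (4B, 4-aligned); 8..9  depth  (1B, 1-aligned); 9..16  -- padding (7B); 16..24  layer  (8B, 8-aligned); sizeof = 24, alignof = 8
0..4  seq  (4B, 4-aligned)
4..8  -- padding (4B)
8..32  proto  (24B, 8-aligned)
32..40  dst  (8B, 8-aligned)
40..68  flags  (28B, 4-aligned)
68..69  window  (1B, 1-aligned)
69..70  version  (1B, 1-aligned)
70..72  -- padding (2B)
72..76  length  (4B, 4-aligned)
76..78  magic  (2B, 2-aligned)
78..80  -- tail padding (2B)
sizeof = 80, alignof = 8
array of 23: 23 × 80 = 1840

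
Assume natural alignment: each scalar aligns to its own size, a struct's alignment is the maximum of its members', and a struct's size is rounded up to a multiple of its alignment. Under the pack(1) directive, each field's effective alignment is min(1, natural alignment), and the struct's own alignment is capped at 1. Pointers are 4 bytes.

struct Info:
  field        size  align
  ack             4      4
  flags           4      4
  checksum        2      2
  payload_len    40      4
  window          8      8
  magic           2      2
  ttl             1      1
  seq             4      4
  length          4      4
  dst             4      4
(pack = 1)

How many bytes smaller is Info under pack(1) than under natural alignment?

natural layout:
  ack at 0 (size 4, align 4) → ends 4
  flags at 4 (size 4, align 4) → ends 8
  checksum at 8 (size 2, align 2) → ends 10
  pad 2 to align 4 for payload_len
  payload_len at 12 (size 40, align 4) → ends 52
  pad 4 to align 8 for window
  window at 56 (size 8, align 8) → ends 64
  magic at 64 (size 2, align 2) → ends 66
  ttl at 66 (size 1, align 1) → ends 67
  pad 1 to align 4 for seq
  seq at 68 (size 4, align 4) → ends 72
  length at 72 (size 4, align 4) → ends 76
  dst at 76 (size 4, align 4) → ends 80
  total 80 bytes, alignment 8
packed(1) layout:
  ack at 0 (size 4, align 1) → ends 4
  flags at 4 (size 4, align 1) → ends 8
  checksum at 8 (size 2, align 1) → ends 10
  payload_len at 10 (size 40, align 1) → ends 50
  window at 50 (size 8, align 1) → ends 58
  magic at 58 (size 2, align 1) → ends 60
  ttl at 60 (size 1, align 1) → ends 61
  seq at 61 (size 4, align 1) → ends 65
  length at 65 (size 4, align 1) → ends 69
  dst at 69 (size 4, align 1) → ends 73
  total 73 bytes, alignment 1
80 − 73 = 7

7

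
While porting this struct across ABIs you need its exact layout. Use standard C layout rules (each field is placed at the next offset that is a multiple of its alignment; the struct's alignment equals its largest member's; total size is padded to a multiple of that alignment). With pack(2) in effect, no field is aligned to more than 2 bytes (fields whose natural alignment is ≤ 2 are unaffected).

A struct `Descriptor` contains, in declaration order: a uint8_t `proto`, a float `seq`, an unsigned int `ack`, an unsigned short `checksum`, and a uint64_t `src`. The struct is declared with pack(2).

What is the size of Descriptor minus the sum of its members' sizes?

1

@0: proto [1B, align 1] → 1
+1 pad (align 2)
@2: seq [4B, align 2] → 6
@6: ack [4B, align 2] → 10
@10: checksum [2B, align 2] → 12
@12: src [8B, align 2] → 20
size 20, align 2
data bytes 19, size 20 → padding 1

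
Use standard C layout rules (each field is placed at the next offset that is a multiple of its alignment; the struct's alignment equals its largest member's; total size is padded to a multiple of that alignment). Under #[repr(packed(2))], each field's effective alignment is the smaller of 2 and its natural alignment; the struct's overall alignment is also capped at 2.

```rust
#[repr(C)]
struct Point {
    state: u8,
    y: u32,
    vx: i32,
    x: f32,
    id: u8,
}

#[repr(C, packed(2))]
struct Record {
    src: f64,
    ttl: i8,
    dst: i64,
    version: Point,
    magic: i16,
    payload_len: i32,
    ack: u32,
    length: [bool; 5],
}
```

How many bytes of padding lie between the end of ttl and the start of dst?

Point: state at 0 (size 1, align 1) → ends 1; pad 3 to align 4 for y; y at 4 (size 4, align 4) → ends 8; vx at 8 (size 4, align 4) → ends 12; x at 12 (size 4, align 4) → ends 16; id at 16 (size 1, align 1) → ends 17; tail pad 3 to reach multiple of 4; total 20 bytes, alignment 4
src at 0 (size 8, align 2) → ends 8
ttl at 8 (size 1, align 1) → ends 9
pad 1 to align 2 for dst
dst at 10 (size 8, align 2) → ends 18

1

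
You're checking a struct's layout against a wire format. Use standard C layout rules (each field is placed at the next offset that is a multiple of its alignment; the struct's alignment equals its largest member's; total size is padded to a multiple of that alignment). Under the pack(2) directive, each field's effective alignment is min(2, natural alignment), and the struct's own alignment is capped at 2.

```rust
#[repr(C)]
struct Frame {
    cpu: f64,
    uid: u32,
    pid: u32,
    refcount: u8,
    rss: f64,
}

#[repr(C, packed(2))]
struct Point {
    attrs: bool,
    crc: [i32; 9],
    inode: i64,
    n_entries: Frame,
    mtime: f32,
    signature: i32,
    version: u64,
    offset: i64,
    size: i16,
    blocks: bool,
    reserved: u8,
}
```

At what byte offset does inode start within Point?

38

Frame: 0..8  cpu  (8B, 8-aligned); 8..12  uid  (4B, 4-aligned); 12..16  pid  (4B, 4-aligned); 16..17  refcount  (1B, 1-aligned); 17..24  -- padding (7B); 24..32  rss  (8B, 8-aligned); sizeof = 32, alignof = 8
0..1  attrs  (1B, 1-aligned)
1..2  -- padding (1B)
2..38  crc  (36B, 2-aligned)
38..46  inode  (8B, 2-aligned)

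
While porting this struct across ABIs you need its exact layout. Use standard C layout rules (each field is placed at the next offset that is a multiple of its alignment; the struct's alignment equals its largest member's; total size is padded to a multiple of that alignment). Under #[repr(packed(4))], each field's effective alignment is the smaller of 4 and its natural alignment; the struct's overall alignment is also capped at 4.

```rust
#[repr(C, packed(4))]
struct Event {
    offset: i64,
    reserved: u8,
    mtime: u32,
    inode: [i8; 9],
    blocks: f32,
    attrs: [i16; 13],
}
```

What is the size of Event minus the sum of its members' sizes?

8

@0: offset [8B, align 4] → 8
@8: reserved [1B, align 1] → 9
+3 pad (align 4)
@12: mtime [4B, align 4] → 16
@16: inode [9B, align 1] → 25
+3 pad (align 4)
@28: blocks [4B, align 4] → 32
@32: attrs [26B, align 2] → 58
+2 tail pad (align 4)
size 60, align 4
data bytes 52, size 60 → padding 8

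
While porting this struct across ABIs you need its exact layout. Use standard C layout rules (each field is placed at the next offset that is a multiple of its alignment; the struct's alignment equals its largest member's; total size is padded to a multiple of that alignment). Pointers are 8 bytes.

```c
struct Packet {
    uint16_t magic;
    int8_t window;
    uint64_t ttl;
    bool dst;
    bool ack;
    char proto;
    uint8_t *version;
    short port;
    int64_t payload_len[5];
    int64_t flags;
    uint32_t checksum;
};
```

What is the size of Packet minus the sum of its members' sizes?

magic at 0 (size 2, align 2) → ends 2
window at 2 (size 1, align 1) → ends 3
pad 5 to align 8 for ttl
ttl at 8 (size 8, align 8) → ends 16
dst at 16 (size 1, align 1) → ends 17
ack at 17 (size 1, align 1) → ends 18
proto at 18 (size 1, align 1) → ends 19
pad 5 to align 8 for version
version at 24 (size 8, align 8) → ends 32
port at 32 (size 2, align 2) → ends 34
pad 6 to align 8 for payload_len
payload_len at 40 (size 40, align 8) → ends 80
flags at 80 (size 8, align 8) → ends 88
checksum at 88 (size 4, align 4) → ends 92
tail pad 4 to reach multiple of 8
total 96 bytes, alignment 8
data bytes 76, size 96 → padding 20

20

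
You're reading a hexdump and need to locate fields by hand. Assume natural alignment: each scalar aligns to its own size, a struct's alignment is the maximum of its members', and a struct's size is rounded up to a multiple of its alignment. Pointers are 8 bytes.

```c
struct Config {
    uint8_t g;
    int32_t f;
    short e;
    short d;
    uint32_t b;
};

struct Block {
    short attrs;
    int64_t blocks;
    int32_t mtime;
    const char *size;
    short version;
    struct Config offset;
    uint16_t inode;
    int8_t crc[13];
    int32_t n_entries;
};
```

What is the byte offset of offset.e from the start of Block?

44

Config: @0: g [1B, align 1] → 1; +3 pad (align 4); @4: f [4B, align 4] → 8; @8: e [2B, align 2] → 10; @10: d [2B, align 2] → 12; @12: b [4B, align 4] → 16; size 16, align 4
@0: attrs [2B, align 2] → 2
+6 pad (align 8)
@8: blocks [8B, align 8] → 16
@16: mtime [4B, align 4] → 20
+4 pad (align 8)
@24: size [8B, align 8] → 32
@32: version [2B, align 2] → 34
+2 pad (align 4)
@36: offset [16B, align 4] → 52
within Config: e at 8
36 + 8 = 44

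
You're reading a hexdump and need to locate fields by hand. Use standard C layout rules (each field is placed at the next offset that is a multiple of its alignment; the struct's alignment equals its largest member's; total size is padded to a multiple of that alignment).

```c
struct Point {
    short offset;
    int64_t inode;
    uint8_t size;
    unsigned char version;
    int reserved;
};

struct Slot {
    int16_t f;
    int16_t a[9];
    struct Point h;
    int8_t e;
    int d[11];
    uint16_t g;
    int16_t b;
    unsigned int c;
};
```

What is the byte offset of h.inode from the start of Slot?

Point: 0..2  offset  (2B, 2-aligned); 2..8  -- padding (6B); 8..16  inode  (8B, 8-aligned); 16..17  size  (1B, 1-aligned); 17..18  version  (1B, 1-aligned); 18..20  -- padding (2B); 20..24  reserved  (4B, 4-aligned); sizeof = 24, alignof = 8
0..2  f  (2B, 2-aligned)
2..20  a  (18B, 2-aligned)
20..24  -- padding (4B)
24..48  h  (24B, 8-aligned)
within Point: inode at 8
24 + 8 = 32

32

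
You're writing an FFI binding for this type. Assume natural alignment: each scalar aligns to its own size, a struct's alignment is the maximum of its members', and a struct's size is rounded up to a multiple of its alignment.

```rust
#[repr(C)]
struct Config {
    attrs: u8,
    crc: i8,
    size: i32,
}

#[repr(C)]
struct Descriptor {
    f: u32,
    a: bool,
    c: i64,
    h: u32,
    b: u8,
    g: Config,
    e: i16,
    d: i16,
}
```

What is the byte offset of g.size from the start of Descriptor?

Config: @0: attrs [1B, align 1] → 1; @1: crc [1B, align 1] → 2; +2 pad (align 4); @4: size [4B, align 4] → 8; size 8, align 4
@0: f [4B, align 4] → 4
@4: a [1B, align 1] → 5
+3 pad (align 8)
@8: c [8B, align 8] → 16
@16: h [4B, align 4] → 20
@20: b [1B, align 1] → 21
+3 pad (align 4)
@24: g [8B, align 4] → 32
within Config: size at 4
24 + 4 = 28

28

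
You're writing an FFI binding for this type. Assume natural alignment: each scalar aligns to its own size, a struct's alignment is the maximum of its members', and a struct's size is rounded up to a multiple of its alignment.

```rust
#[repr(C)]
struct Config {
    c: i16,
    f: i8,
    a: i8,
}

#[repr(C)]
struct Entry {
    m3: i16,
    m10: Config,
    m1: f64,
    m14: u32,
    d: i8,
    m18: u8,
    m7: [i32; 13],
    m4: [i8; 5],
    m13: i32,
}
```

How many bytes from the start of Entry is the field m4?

Config: @0: c [2B, align 2] → 2; @2: f [1B, align 1] → 3; @3: a [1B, align 1] → 4; size 4, align 2
@0: m3 [2B, align 2] → 2
@2: m10 [4B, align 2] → 6
+2 pad (align 8)
@8: m1 [8B, align 8] → 16
@16: m14 [4B, align 4] → 20
@20: d [1B, align 1] → 21
@21: m18 [1B, align 1] → 22
+2 pad (align 4)
@24: m7 [52B, align 4] → 76
@76: m4 [5B, align 1] → 81

76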